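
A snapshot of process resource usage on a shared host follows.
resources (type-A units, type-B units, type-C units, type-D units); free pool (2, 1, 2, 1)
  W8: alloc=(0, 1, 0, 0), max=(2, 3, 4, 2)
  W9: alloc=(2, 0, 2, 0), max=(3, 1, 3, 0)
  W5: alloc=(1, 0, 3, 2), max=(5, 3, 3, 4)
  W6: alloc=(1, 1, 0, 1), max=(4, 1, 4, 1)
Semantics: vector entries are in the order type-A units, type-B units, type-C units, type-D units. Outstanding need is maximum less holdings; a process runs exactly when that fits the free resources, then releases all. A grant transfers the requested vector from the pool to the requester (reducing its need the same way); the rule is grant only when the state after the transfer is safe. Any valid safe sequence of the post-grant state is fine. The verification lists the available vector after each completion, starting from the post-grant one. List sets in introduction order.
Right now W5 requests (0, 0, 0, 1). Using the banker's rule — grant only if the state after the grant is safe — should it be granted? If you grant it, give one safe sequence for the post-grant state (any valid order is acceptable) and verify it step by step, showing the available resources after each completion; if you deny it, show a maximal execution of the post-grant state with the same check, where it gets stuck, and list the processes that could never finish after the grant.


DENY. Granting would leave the state unsafe.
Key observation: after W9, W6 the pool peaks at (5, 2, 4, 1), and each blocked process is short somewhere: W8 on type-D units; W5 on type-B units.
Pretend the grant happened; the run W9, W6 goes as far as possible. Check, step by step:
  pool = (2, 1, 2, 0)
  W9: need (1, 1, 1, 0) fits (2, 1, 2, 0); releases (2, 0, 2, 0), pool now (4, 1, 4, 0)
  W6: need (3, 0, 4, 0) fits (4, 1, 4, 0); releases (1, 1, 0, 1), pool now (5, 2, 4, 1)
  W8 cannot run: need (2, 2, 4, 2) vs free (5, 2, 4, 1) (insufficient type-D units)
  W5 cannot run: need (4, 3, 0, 1) vs free (5, 2, 4, 1) (insufficient type-B units)
Had the request been granted, W8 and W5 could never finish.


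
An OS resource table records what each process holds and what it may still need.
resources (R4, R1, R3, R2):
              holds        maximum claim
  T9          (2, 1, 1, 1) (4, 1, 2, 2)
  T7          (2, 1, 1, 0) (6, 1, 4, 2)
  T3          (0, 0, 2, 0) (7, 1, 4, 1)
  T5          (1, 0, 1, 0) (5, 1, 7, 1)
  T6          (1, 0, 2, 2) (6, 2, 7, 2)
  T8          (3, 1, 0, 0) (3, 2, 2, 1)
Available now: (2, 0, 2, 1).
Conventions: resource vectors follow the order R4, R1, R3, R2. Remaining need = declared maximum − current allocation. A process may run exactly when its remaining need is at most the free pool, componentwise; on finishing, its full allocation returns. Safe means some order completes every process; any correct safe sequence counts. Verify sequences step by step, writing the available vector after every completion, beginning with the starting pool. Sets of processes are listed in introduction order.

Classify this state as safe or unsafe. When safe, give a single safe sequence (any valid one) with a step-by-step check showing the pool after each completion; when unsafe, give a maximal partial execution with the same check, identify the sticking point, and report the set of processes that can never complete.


SAFE — a valid safe sequence is T9, T8, T3, T7, T6, T5.
Key observation: T9 marks the first exact bind of the order: its need (2, 0, 1, 1) fits the free (2, 0, 2, 1) with zero slack on a requested resource.
Verifying each step:
  pool = (2, 0, 2, 1)
  T9 needs (2, 0, 1, 1) <= (2, 0, 2, 1) -> finishes; pool += (2, 1, 1, 1) = (4, 1, 3, 2)
  T8 needs (0, 1, 2, 1) <= (4, 1, 3, 2) -> finishes; pool += (3, 1, 0, 0) = (7, 2, 3, 2)
  T3 needs (7, 1, 2, 1) <= (7, 2, 3, 2) -> finishes; pool += (0, 0, 2, 0) = (7, 2, 5, 2)
  T7 needs (4, 0, 3, 2) <= (7, 2, 5, 2) -> finishes; pool += (2, 1, 1, 0) = (9, 3, 6, 2)
  T6 needs (5, 2, 5, 0) <= (9, 3, 6, 2) -> finishes; pool += (1, 0, 2, 2) = (10, 3, 8, 4)
  T5 needs (4, 1, 6, 1) <= (10, 3, 8, 4) -> finishes; pool += (1, 0, 1, 0) = (11, 3, 9, 4)


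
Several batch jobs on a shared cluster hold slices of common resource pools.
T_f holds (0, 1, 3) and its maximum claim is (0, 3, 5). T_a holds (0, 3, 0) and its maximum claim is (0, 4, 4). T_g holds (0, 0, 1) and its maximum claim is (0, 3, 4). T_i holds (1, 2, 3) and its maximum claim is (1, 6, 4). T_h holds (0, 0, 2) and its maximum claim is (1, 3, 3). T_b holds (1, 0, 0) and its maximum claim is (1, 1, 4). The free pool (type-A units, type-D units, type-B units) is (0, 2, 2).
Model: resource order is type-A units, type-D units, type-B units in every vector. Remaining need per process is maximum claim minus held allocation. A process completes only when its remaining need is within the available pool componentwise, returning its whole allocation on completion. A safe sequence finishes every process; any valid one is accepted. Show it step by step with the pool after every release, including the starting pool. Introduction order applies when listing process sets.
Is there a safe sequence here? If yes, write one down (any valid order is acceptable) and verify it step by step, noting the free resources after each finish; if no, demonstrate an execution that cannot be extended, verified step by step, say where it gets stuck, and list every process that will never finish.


SAFE, for example via the order T_f, T_b, T_h, T_a, T_i, T_g.
Key observation: the order's first zero-slack moment is T_f ((0, 2, 2) needed, (0, 2, 2) free — a requested resource with nothing to spare).
Step-by-step check:
  pool = (0, 2, 2)
  T_f needs (0, 2, 2) <= (0, 2, 2) -> finishes; pool += (0, 1, 3) = (0, 3, 5)
  T_b needs (0, 1, 4) <= (0, 3, 5) -> finishes; pool += (1, 0, 0) = (1, 3, 5)
  T_h needs (1, 3, 1) <= (1, 3, 5) -> finishes; pool += (0, 0, 2) = (1, 3, 7)
  T_a needs (0, 1, 4) <= (1, 3, 7) -> finishes; pool += (0, 3, 0) = (1, 6, 7)
  T_i needs (0, 4, 1) <= (1, 6, 7) -> finishes; pool += (1, 2, 3) = (2, 8, 10)
  T_g needs (0, 3, 3) <= (2, 8, 10) -> finishes; pool += (0, 0, 1) = (2, 8, 11)


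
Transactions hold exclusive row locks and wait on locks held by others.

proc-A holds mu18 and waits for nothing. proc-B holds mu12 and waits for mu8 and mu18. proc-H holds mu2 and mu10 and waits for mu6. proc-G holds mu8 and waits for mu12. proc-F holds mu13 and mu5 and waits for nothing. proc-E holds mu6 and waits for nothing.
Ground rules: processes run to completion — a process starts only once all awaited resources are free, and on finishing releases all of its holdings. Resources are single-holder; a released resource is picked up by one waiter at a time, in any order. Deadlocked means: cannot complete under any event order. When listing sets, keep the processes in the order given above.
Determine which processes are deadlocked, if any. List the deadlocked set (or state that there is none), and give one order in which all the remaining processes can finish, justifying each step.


Deadlocked set: proc-B and proc-G.
Key observation: proc-B -> proc-G -> proc-B is a circular wait — nothing in it can go first; no other process is dragged down with it.
The rest can finish in the order proc-A, proc-E, proc-H, proc-F.
Walking it through:
  run proc-A (it waits on nothing); releases mu18
  run proc-E (it waits on nothing); releases mu6
  proc-H waits on mu6 — all released -> runs and releases mu2 and mu10
  run proc-F (it waits on nothing); releases mu13 and mu5


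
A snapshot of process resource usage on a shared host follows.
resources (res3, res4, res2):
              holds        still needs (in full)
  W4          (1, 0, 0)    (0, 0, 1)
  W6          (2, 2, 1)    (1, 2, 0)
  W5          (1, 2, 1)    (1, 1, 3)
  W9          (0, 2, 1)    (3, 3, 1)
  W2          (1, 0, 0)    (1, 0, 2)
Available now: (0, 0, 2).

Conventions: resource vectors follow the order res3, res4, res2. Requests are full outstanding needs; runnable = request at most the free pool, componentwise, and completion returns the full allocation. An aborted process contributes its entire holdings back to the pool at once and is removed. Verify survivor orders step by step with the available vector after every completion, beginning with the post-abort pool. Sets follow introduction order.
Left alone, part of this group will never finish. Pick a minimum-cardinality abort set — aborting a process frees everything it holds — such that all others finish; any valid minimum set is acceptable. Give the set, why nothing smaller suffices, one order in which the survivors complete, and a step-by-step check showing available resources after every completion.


Minimum abort set: W9.
Key observation: W6 was stuck for good until W9 gave back (0, 2, 1); in the order shown it finishes at step 2.
Why nothing smaller works: aborting no one leaves the state deadlocked as given.
The survivors complete as W4, W6, W2, W5. Walking it through (starting from the post-abort pool):
  pool = (0, 2, 3)
  W4 needs (0, 0, 1) <= (0, 2, 3) -> finishes; pool += (1, 0, 0) = (1, 2, 3)
  W6 needs (1, 2, 0) <= (1, 2, 3) -> finishes; pool += (2, 2, 1) = (3, 4, 4)
  W2 needs (1, 0, 2) <= (3, 4, 4) -> finishes; pool += (1, 0, 0) = (4, 4, 4)
  W5 needs (1, 1, 3) <= (4, 4, 4) -> finishes; pool += (1, 2, 1) = (5, 6, 5)


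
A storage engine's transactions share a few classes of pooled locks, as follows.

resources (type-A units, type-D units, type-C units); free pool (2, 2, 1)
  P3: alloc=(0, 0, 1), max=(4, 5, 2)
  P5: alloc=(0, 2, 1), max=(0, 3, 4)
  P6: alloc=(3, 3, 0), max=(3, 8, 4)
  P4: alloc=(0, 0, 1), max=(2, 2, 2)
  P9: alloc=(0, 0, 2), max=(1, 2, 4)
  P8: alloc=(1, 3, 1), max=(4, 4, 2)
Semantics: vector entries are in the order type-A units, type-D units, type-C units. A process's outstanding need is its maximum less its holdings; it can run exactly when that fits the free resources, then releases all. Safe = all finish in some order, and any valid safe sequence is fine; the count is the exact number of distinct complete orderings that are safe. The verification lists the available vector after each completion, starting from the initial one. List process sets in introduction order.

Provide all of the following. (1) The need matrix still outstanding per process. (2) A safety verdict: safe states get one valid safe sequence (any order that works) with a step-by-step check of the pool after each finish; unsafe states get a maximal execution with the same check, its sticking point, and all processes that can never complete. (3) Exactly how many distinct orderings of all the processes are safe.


(1) Need matrix, components ordered type-A units, type-D units, type-C units:
  P3: (4, 5, 1)
  P5: (0, 1, 3)
  P6: (0, 5, 4)
  P4: (2, 2, 1)
  P9: (1, 2, 2)
  P8: (3, 1, 1)
(2) The state is UNSAFE.
Key observation: after P4, P9, P5 the pool peaks at (2, 4, 5), and each blocked process is short somewhere: P3 on type-A units, type-D units; P6 on type-D units; P8 on type-A units.
Going as far as possible: P4, P9, P5; after that, nothing fits. Step-by-step check:
  pool = (2, 2, 1)
  P4 needs (2, 2, 1) <= (2, 2, 1) -> finishes; pool += (0, 0, 1) = (2, 2, 2)
  P9 needs (1, 2, 2) <= (2, 2, 2) -> finishes; pool += (0, 0, 2) = (2, 2, 4)
  P5 needs (0, 1, 3) <= (2, 2, 4) -> finishes; pool += (0, 2, 1) = (2, 4, 5)
  blocked: P3 wants (4, 5, 1), pool (2, 4, 5) — not enough type-A units and type-D units
  blocked: P6 wants (0, 5, 4), pool (2, 4, 5) — not enough type-D units
  blocked: P8 wants (3, 1, 1), pool (2, 4, 5) — not enough type-A units
Permanently blocked: P3, P6 and P8.
(3) Exactly 0 of the possible complete orderings are safe sequences.


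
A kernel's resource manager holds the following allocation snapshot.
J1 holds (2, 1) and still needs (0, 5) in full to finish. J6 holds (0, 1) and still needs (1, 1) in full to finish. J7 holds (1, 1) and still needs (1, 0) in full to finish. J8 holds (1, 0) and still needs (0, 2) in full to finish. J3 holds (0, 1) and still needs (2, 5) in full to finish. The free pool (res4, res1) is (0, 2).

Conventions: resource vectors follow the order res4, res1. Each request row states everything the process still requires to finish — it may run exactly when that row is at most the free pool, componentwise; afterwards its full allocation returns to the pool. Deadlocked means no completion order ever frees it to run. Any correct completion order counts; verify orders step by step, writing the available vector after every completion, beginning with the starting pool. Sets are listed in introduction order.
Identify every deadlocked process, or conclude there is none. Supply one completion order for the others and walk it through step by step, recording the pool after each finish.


Deadlocked set: J1 and J3.
Key observation: J8, J7, J6 can finish, but then (2, 4) is all there is, and the blocked group's res1 demands exceed it.
A valid finishing order for the others: J8, J7, J6. Step-by-step check:
  pool = (0, 2)
  J8 needs (0, 2) <= (0, 2) -> finishes; pool += (1, 0) = (1, 2)
  J7 needs (1, 0) <= (1, 2) -> finishes; pool += (1, 1) = (2, 3)
  J6 needs (1, 1) <= (2, 3) -> finishes; pool += (0, 1) = (2, 4)
None of the blocked processes ever fits:
  blocked: J1 wants (0, 5), pool (2, 4) — not enough res1
  blocked: J3 wants (2, 5), pool (2, 4) — not enough res1


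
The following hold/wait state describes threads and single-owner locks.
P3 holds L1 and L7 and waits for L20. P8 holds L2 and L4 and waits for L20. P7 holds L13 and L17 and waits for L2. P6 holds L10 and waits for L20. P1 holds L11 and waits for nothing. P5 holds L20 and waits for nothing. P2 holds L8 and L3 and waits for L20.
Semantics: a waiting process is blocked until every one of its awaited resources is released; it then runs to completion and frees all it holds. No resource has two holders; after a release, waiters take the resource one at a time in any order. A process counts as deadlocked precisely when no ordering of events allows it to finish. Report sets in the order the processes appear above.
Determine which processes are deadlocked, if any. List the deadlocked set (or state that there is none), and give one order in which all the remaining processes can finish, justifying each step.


No process is deadlocked.
Key observation: no waiting chain loops back on itself — every chain ends at a process that waits on nothing, so everyone eventually runs.
The rest can finish in the order P5, P6, P1, P8, P3, P2, P7.
Verifying each step:
  run P5 (it waits on nothing); releases L20
  run P6 (all its waits — L20 — are resolved); releases L10
  run P1 (it waits on nothing); releases L11
  run P8 (all its waits — L20 — are resolved); releases L2 and L4
  run P3 (all its waits — L20 — are resolved); releases L1 and L7
  run P2 (all its waits — L20 — are resolved); releases L8 and L3
  run P7 (all its waits — L2 — are resolved); releases L13 and L17


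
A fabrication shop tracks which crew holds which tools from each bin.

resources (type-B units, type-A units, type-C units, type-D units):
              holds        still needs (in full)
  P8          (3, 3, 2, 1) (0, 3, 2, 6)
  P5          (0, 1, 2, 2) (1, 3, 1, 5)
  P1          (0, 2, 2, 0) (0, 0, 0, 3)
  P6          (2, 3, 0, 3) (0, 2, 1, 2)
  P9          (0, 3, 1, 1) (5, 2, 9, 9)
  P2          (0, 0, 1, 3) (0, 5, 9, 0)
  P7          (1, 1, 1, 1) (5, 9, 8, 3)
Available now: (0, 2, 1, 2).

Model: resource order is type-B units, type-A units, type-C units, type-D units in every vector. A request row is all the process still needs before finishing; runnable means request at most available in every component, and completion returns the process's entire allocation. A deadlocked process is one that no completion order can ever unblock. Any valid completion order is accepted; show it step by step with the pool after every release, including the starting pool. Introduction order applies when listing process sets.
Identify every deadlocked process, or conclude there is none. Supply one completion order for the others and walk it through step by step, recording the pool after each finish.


The deadlocked set is P9, P2 and P7.
Key observation: once P6, P5, P8, P1 finish, the pool peaks at (5, 11, 7, 8) — and every remaining process still needs more type-C units than that.
One completion order for the rest: P6, P5, P8, P1. Check, step by step:
  pool = (0, 2, 1, 2)
  P6 needs (0, 2, 1, 2) <= (0, 2, 1, 2) -> finishes; pool += (2, 3, 0, 3) = (2, 5, 1, 5)
  P5 needs (1, 3, 1, 5) <= (2, 5, 1, 5) -> finishes; pool += (0, 1, 2, 2) = (2, 6, 3, 7)
  P8 needs (0, 3, 2, 6) <= (2, 6, 3, 7) -> finishes; pool += (3, 3, 2, 1) = (5, 9, 5, 8)
  P1 needs (0, 0, 0, 3) <= (5, 9, 5, 8) -> finishes; pool += (0, 2, 2, 0) = (5, 11, 7, 8)
The blocked processes can never fit:
  P9 cannot run: need (5, 2, 9, 9) vs free (5, 11, 7, 8) (insufficient type-C units and type-D units)
  P2 cannot run: need (0, 5, 9, 0) vs free (5, 11, 7, 8) (insufficient type-C units)
  P7 cannot run: need (5, 9, 8, 3) vs free (5, 11, 7, 8) (insufficient type-C units)


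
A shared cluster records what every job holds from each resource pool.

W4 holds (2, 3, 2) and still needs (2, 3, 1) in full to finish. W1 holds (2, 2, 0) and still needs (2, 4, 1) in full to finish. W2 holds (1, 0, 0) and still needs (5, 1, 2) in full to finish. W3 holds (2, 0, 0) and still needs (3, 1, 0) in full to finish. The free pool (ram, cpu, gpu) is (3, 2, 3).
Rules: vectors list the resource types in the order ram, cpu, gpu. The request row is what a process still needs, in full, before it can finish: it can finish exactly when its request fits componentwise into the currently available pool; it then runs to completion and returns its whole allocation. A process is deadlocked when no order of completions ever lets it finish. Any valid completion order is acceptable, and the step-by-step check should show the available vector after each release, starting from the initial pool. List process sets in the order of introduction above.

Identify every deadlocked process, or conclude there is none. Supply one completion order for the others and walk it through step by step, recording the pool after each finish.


The deadlocked set is W4 and W1.
Key observation: even finishing W3, W2 leaves just (6, 2, 3) free — too little cpu for any of the remaining processes.
The rest can finish in the order W3, W2. Walking it through:
  pool = (3, 2, 3)
  W3 needs (3, 1, 0) <= (3, 2, 3) -> finishes; pool += (2, 0, 0) = (5, 2, 3)
  W2 needs (5, 1, 2) <= (5, 2, 3) -> finishes; pool += (1, 0, 0) = (6, 2, 3)
None of the blocked processes ever fits:
  blocked: W4 wants (2, 3, 1), pool (6, 2, 3) — not enough cpu
  blocked: W1 wants (2, 4, 1), pool (6, 2, 3) — not enough cpu


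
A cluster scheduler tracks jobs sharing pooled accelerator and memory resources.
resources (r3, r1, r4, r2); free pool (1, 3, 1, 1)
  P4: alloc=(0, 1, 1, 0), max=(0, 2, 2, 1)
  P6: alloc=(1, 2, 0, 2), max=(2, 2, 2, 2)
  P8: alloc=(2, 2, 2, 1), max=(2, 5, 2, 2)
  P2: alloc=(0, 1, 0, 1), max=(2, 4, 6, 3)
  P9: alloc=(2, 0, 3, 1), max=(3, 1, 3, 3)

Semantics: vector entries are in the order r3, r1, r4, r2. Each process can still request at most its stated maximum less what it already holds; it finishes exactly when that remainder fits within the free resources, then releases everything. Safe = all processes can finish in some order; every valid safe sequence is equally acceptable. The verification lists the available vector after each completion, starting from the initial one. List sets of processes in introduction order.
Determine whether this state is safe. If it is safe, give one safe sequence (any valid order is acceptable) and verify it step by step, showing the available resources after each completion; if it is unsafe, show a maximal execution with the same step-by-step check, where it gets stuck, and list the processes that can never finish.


SAFE. One safe sequence: P4, P8, P6, P9, P2.
Key observation: the first exact fit in this order is P4 — it needs (0, 1, 1, 1) with (1, 3, 1, 1) free, meeting a requested resource to the last unit.
Verifying each step:
  pool = (1, 3, 1, 1)
  run P4 (needs (0, 1, 1, 1), free (1, 3, 1, 1)); after release of (0, 1, 1, 0) the pool is (1, 4, 2, 1)
  run P8 (needs (0, 3, 0, 1), free (1, 4, 2, 1)); after release of (2, 2, 2, 1) the pool is (3, 6, 4, 2)
  run P6 (needs (1, 0, 2, 0), free (3, 6, 4, 2)); after release of (1, 2, 0, 2) the pool is (4, 8, 4, 4)
  run P9 (needs (1, 1, 0, 2), free (4, 8, 4, 4)); after release of (2, 0, 3, 1) the pool is (6, 8, 7, 5)
  run P2 (needs (2, 3, 6, 2), free (6, 8, 7, 5)); after release of (0, 1, 0, 1) the pool is (6, 9, 7, 6)


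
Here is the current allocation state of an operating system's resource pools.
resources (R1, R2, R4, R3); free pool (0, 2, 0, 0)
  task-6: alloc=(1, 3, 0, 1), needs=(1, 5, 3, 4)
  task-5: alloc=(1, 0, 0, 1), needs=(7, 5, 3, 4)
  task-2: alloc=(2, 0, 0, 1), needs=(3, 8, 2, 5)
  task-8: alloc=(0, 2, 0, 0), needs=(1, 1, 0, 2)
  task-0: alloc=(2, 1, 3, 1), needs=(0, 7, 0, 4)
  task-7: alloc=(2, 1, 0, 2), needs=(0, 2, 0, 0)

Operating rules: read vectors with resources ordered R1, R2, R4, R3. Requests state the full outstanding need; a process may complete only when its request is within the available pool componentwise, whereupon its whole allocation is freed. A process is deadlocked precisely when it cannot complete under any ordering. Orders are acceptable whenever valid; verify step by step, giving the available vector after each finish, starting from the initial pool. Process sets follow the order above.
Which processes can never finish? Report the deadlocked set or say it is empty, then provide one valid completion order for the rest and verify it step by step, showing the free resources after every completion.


Deadlocked set: task-6, task-5, task-2 and task-0.
Key observation: even finishing task-7, task-8 leaves just (2, 5, 0, 2) free — too little R3 for any of the remaining processes.
The rest can finish in the order task-7, task-8. Walking it through:
  pool = (0, 2, 0, 0)
  run task-7 (needs (0, 2, 0, 0), free (0, 2, 0, 0)); after release of (2, 1, 0, 2) the pool is (2, 3, 0, 2)
  run task-8 (needs (1, 1, 0, 2), free (2, 3, 0, 2)); after release of (0, 2, 0, 0) the pool is (2, 5, 0, 2)
The blocked processes can never fit:
  task-6 still needs (1, 5, 3, 4) but only (2, 5, 0, 2) is free — short on R4 and R3
  task-5 still needs (7, 5, 3, 4) but only (2, 5, 0, 2) is free — short on R1, R4 and R3
  task-2 still needs (3, 8, 2, 5) but only (2, 5, 0, 2) is free — short on R1, R2, R4 and R3
  task-0 still needs (0, 7, 0, 4) but only (2, 5, 0, 2) is free — short on R2 and R3


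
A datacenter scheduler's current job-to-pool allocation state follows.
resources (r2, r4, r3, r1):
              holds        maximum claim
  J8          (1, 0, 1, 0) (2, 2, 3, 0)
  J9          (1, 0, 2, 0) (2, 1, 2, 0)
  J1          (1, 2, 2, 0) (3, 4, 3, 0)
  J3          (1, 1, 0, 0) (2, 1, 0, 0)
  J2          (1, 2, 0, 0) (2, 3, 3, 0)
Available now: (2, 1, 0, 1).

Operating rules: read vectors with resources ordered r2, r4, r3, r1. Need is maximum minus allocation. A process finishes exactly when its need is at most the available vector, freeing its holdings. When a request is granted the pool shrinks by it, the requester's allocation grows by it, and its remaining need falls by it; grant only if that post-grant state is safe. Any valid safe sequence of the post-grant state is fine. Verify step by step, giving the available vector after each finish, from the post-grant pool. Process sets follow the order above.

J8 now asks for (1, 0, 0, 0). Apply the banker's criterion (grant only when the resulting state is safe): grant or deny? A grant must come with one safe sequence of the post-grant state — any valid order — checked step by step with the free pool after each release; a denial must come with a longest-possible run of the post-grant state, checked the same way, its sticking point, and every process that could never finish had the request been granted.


GRANT. The post-grant state is safe; one safe sequence: J9, J3, J1, J2, J8.
Key observation: after the grant the pool drops to (1, 1, 0, 1), which still lets J9 finish first and unwind the rest.
Check on the post-grant state, step by step:
  pool = (1, 1, 0, 1)
  J9: need (1, 1, 0, 0) fits (1, 1, 0, 1); releases (1, 0, 2, 0), pool now (2, 1, 2, 1)
  J3: need (1, 0, 0, 0) fits (2, 1, 2, 1); releases (1, 1, 0, 0), pool now (3, 2, 2, 1)
  J1: need (2, 2, 1, 0) fits (3, 2, 2, 1); releases (1, 2, 2, 0), pool now (4, 4, 4, 1)
  J2: need (1, 1, 3, 0) fits (4, 4, 4, 1); releases (1, 2, 0, 0), pool now (5, 6, 4, 1)
  J8: need (0, 2, 2, 0) fits (5, 6, 4, 1); releases (2, 0, 1, 0), pool now (7, 6, 5, 1)


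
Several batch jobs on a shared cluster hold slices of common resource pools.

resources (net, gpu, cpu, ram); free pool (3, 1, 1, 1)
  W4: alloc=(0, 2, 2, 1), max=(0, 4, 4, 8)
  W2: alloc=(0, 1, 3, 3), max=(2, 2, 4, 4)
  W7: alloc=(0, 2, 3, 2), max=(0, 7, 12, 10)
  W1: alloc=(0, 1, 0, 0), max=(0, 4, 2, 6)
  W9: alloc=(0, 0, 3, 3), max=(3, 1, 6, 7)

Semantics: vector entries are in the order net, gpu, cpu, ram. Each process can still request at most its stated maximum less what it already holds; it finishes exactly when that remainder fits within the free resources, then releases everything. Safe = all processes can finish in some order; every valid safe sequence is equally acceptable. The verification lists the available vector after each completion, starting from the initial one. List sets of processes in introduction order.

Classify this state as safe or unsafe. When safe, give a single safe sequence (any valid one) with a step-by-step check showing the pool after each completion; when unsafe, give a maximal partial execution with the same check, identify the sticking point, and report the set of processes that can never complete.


SAFE. One safe sequence: W2, W9, W4, W1, W7.
Key observation: W2 is the earliest step where a requested resource binds exactly: need (2, 1, 1, 1), pool (3, 1, 1, 1) at its turn.
Walking it through:
  pool = (3, 1, 1, 1)
  run W2 (needs (2, 1, 1, 1), free (3, 1, 1, 1)); after release of (0, 1, 3, 3) the pool is (3, 2, 4, 4)
  run W9 (needs (3, 1, 3, 4), free (3, 2, 4, 4)); after release of (0, 0, 3, 3) the pool is (3, 2, 7, 7)
  run W4 (needs (0, 2, 2, 7), free (3, 2, 7, 7)); after release of (0, 2, 2, 1) the pool is (3, 4, 9, 8)
  run W1 (needs (0, 3, 2, 6), free (3, 4, 9, 8)); after release of (0, 1, 0, 0) the pool is (3, 5, 9, 8)
  run W7 (needs (0, 5, 9, 8), free (3, 5, 9, 8)); after release of (0, 2, 3, 2) the pool is (3, 7, 12, 10)


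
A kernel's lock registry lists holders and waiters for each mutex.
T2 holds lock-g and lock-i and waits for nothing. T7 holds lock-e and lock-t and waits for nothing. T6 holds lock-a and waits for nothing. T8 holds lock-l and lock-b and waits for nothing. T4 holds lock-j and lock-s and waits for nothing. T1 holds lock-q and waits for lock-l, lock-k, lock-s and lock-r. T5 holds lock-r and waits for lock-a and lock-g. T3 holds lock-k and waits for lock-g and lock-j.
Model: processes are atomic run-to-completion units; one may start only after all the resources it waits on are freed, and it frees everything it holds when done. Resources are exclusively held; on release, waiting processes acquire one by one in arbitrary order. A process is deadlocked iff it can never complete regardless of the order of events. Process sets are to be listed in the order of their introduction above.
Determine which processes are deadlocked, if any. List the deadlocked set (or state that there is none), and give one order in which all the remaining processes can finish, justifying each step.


No process is deadlocked.
Key observation: there is no circular wait here — follow any chain and it reaches a process that is free to run now.
One completion order for the rest: T6, T8, T2, T4, T5, T3, T1, T7.
Verifying each step:
  T6 waits on nothing -> runs at once and releases lock-a
  T8 waits on nothing -> runs at once and releases lock-l and lock-b
  T2 waits on nothing -> runs at once and releases lock-g and lock-i
  T4 waits on nothing -> runs at once and releases lock-j and lock-s
  run T5 (all its waits — lock-a and lock-g — are resolved); releases lock-r
  run T3 (all its waits — lock-g and lock-j — are resolved); releases lock-k
  run T1 (all its waits — lock-l, lock-k, lock-s and lock-r — are resolved); releases lock-q
  T7 waits on nothing -> runs at once and releases lock-e and lock-t


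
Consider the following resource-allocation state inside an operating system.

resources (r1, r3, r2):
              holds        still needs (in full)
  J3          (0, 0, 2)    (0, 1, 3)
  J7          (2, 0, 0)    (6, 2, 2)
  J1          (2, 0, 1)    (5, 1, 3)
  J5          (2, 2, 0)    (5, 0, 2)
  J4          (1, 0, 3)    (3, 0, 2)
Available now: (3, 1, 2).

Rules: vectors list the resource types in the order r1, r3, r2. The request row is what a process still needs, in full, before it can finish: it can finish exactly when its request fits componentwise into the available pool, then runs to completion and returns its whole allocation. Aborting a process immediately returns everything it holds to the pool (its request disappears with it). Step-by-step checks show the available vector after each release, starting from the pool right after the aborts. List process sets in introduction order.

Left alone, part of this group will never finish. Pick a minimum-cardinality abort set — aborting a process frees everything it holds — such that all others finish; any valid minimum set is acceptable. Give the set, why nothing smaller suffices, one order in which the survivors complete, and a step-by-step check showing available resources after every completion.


The answer: abort J7.
Key observation: J1 was stuck for good until J7 gave back (2, 0, 0); in the order shown it finishes at step 3.
No smaller set exists: with zero aborts the deadlock remains.
The survivors complete as J4, J3, J1, J5. Check, step by step (starting from the post-abort pool):
  pool = (5, 1, 2)
  run J4 (needs (3, 0, 2), free (5, 1, 2)); after release of (1, 0, 3) the pool is (6, 1, 5)
  run J3 (needs (0, 1, 3), free (6, 1, 5)); after release of (0, 0, 2) the pool is (6, 1, 7)
  run J1 (needs (5, 1, 3), free (6, 1, 7)); after release of (2, 0, 1) the pool is (8, 1, 8)
  run J5 (needs (5, 0, 2), free (8, 1, 8)); after release of (2, 2, 0) the pool is (10, 3, 8)


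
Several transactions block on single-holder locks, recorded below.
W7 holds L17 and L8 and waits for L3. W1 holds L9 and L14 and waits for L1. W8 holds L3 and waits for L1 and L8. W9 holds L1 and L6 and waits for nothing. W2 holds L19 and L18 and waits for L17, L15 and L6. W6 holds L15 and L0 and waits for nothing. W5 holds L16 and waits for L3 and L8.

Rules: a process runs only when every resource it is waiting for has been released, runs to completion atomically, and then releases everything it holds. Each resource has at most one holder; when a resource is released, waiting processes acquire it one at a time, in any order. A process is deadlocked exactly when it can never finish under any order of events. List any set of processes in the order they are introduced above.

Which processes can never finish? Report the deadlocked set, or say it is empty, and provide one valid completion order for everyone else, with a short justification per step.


Deadlocked: W7, W8, W2 and W5.
Key observation: the wait chain closes on itself along W7 -> W8 -> W7; W2 and W5 wait into the deadlock from upstream.
A valid finishing order for the others: W9, W1, W6.
Verifying each step:
  run W9 (it waits on nothing); releases L1 and L6
  W1: everything it awaited (L1) is free; runs, freeing L9 and L14
  run W6 (it waits on nothing); releases L15 and L0


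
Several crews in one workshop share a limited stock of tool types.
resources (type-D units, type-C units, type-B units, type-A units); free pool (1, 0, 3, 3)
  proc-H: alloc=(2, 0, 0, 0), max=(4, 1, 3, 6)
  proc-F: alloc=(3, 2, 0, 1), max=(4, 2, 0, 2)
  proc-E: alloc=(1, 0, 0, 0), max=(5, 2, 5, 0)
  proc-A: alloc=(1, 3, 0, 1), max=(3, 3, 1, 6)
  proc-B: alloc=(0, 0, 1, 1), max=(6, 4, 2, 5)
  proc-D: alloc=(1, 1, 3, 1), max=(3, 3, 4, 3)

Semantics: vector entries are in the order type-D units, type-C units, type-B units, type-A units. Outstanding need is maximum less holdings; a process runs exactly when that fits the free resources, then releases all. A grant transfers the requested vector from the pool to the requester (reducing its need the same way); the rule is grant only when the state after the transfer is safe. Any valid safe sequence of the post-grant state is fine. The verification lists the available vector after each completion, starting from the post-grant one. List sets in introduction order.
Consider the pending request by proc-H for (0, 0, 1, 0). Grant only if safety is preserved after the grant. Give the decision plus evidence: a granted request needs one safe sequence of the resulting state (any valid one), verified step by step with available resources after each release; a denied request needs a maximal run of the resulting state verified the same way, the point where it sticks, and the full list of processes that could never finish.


GRANT. The post-grant state is safe; one safe sequence: proc-F, proc-D, proc-E, proc-A, proc-H, proc-B.
Key observation: the transfer keeps a workable pool ((1, 0, 2, 3)); proc-F starts the safe sequence.
Check on the post-grant state, step by step:
  pool = (1, 0, 2, 3)
  proc-F: need (1, 0, 0, 1) fits (1, 0, 2, 3); releases (3, 2, 0, 1), pool now (4, 2, 2, 4)
  proc-D: need (2, 2, 1, 2) fits (4, 2, 2, 4); releases (1, 1, 3, 1), pool now (5, 3, 5, 5)
  proc-E: need (4, 2, 5, 0) fits (5, 3, 5, 5); releases (1, 0, 0, 0), pool now (6, 3, 5, 5)
  proc-A: need (2, 0, 1, 5) fits (6, 3, 5, 5); releases (1, 3, 0, 1), pool now (7, 6, 5, 6)
  proc-H: need (2, 1, 2, 6) fits (7, 6, 5, 6); releases (2, 0, 1, 0), pool now (9, 6, 6, 6)
  proc-B: need (6, 4, 1, 4) fits (9, 6, 6, 6); releases (0, 0, 1, 1), pool now (9, 6, 7, 7)


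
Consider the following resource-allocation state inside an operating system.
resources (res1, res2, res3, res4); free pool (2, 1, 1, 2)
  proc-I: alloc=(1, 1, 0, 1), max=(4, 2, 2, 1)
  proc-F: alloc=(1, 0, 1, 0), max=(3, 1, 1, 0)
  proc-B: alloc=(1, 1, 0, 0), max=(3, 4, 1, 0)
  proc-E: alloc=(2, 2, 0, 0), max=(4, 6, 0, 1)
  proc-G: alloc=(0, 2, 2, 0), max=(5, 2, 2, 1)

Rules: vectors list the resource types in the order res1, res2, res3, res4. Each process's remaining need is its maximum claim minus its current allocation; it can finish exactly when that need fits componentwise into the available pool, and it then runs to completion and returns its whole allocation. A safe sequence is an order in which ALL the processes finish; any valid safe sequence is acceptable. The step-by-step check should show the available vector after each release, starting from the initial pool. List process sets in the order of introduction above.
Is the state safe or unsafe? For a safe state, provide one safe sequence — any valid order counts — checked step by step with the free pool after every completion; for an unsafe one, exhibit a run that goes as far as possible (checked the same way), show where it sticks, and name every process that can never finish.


UNSAFE — no complete ordering exists.
Key observation: after proc-F, proc-I the pool peaks at (4, 2, 2, 3), and each blocked process is short somewhere: proc-B on res2; proc-E on res2; proc-G on res1.
Going as far as possible: proc-F, proc-I; after that, nothing fits. Walking it through:
  pool = (2, 1, 1, 2)
  run proc-F (needs (2, 1, 0, 0), free (2, 1, 1, 2)); after release of (1, 0, 1, 0) the pool is (3, 1, 2, 2)
  run proc-I (needs (3, 1, 2, 0), free (3, 1, 2, 2)); after release of (1, 1, 0, 1) the pool is (4, 2, 2, 3)
  proc-B still needs (2, 3, 1, 0) but only (4, 2, 2, 3) is free — short on res2
  proc-E still needs (2, 4, 0, 1) but only (4, 2, 2, 3) is free — short on res2
  proc-G still needs (5, 0, 0, 1) but only (4, 2, 2, 3) is free — short on res1
Processes that can never finish: proc-B, proc-E and proc-G.


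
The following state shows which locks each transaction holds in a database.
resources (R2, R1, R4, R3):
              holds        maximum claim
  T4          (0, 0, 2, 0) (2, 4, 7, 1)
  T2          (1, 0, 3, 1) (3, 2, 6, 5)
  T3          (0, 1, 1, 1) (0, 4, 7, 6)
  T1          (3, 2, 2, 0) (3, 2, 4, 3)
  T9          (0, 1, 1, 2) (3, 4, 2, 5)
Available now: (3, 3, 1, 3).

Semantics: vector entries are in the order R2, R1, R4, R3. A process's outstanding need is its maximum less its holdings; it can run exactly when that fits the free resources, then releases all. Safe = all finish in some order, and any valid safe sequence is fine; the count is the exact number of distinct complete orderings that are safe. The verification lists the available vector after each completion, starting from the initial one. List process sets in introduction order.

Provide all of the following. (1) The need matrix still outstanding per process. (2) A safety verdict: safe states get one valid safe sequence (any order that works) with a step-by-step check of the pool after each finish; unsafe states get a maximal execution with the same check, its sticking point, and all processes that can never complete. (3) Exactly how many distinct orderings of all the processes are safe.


(1) Remaining need (order R2, R1, R4, R3):
  T4: (2, 4, 5, 1)
  T2: (2, 2, 3, 4)
  T3: (0, 3, 6, 5)
  T1: (0, 0, 2, 3)
  T9: (3, 3, 1, 3)
(2) The state is SAFE; one workable sequence: T9, T1, T2, T3, T4.
Key observation: the order's first zero-slack moment is T9 ((3, 3, 1, 3) needed, (3, 3, 1, 3) free — a requested resource with nothing to spare).
Verifying each step:
  pool = (3, 3, 1, 3)
  run T9 (needs (3, 3, 1, 3), free (3, 3, 1, 3)); after release of (0, 1, 1, 2) the pool is (3, 4, 2, 5)
  run T1 (needs (0, 0, 2, 3), free (3, 4, 2, 5)); after release of (3, 2, 2, 0) the pool is (6, 6, 4, 5)
  run T2 (needs (2, 2, 3, 4), free (6, 6, 4, 5)); after release of (1, 0, 3, 1) the pool is (7, 6, 7, 6)
  run T3 (needs (0, 3, 6, 5), free (7, 6, 7, 6)); after release of (0, 1, 1, 1) the pool is (7, 7, 8, 7)
  run T4 (needs (2, 4, 5, 1), free (7, 7, 8, 7)); after release of (0, 0, 2, 0) the pool is (7, 7, 10, 7)
(3) Exactly 2 of the possible complete orderings are safe sequences.


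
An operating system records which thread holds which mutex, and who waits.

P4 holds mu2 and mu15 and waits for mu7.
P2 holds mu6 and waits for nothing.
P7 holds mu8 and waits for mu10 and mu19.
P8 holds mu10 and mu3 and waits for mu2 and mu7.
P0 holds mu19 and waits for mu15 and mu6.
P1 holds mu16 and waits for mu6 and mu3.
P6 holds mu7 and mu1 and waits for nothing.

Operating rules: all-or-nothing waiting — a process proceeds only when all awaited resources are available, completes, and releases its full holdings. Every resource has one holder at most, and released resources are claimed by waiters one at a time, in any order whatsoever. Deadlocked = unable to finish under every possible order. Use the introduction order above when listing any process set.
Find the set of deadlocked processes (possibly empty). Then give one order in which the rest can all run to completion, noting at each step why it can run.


Nothing here is deadlocked.
Key observation: although several processes wait, no cycle exists — each chain bottoms out at a free runner.
The rest can finish in the order P6, P2, P4, P8, P0, P1, P7.
Step-by-step check:
  P6 waits on nothing -> runs at once and releases mu7 and mu1
  P2 waits on nothing -> runs at once and releases mu6
  P4 waits on mu7 — all released -> runs and releases mu2 and mu15
  P8 waits on mu2 and mu7 — all released -> runs and releases mu10 and mu3
  P0 waits on mu15 and mu6 — all released -> runs and releases mu19
  P1 waits on mu6 and mu3 — all released -> runs and releases mu16
  P7 waits on mu10 and mu19 — all released -> runs and releases mu8


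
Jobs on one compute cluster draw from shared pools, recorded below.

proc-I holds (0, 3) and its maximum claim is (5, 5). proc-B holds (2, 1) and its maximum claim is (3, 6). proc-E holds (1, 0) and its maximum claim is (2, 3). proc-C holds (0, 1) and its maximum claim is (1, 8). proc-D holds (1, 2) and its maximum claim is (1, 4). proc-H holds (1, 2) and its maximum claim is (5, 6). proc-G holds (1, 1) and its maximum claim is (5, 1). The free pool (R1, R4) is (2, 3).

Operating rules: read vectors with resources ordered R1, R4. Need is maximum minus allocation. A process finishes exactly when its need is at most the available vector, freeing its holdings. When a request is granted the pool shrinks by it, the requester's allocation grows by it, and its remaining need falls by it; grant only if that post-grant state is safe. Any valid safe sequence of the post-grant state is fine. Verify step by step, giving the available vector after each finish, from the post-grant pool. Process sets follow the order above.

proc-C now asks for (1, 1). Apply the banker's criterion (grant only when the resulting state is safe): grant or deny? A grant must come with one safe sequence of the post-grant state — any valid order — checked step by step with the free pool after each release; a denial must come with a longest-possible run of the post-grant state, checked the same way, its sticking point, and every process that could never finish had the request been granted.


DENY. Granting would leave the state unsafe.
Key observation: after proc-D, proc-E the pool peaks at (3, 4), and each blocked process is short somewhere: proc-I on R1; proc-B on R4; proc-C on R4; proc-H on R1; proc-G on R1.
Pretend the grant happened; the run proc-D, proc-E goes as far as possible. Check, step by step:
  pool = (1, 2)
  proc-D: need (0, 2) fits (1, 2); releases (1, 2), pool now (2, 4)
  proc-E: need (1, 3) fits (2, 4); releases (1, 0), pool now (3, 4)
  proc-I still needs (5, 2) but only (3, 4) is free — short on R1
  proc-B still needs (1, 5) but only (3, 4) is free — short on R4
  proc-C still needs (0, 6) but only (3, 4) is free — short on R4
  proc-H still needs (4, 4) but only (3, 4) is free — short on R1
  proc-G still needs (4, 0) but only (3, 4) is free — short on R1
Had the request been granted, proc-I, proc-B, proc-C, proc-H and proc-G could never finish.
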